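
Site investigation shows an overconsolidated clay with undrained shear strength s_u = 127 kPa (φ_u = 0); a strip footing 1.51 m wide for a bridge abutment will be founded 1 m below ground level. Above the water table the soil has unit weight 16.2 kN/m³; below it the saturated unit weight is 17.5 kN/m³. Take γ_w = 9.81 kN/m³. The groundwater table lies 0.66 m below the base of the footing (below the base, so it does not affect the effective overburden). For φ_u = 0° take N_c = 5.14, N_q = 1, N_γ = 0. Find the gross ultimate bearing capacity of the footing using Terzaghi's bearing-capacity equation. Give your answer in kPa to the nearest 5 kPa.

q_ult ≈ 670 kPa

Overburden at base level: q = 16.2 × 1 = 16.2 kPa.
Cohesion term c·N_c = 127 × 5.14 = 652.78 kPa; surcharge term q·N_q = 16.2 × 1 = 16.2 kPa.
q_ult = 652.78 + 16.2 = 668.98 kPa.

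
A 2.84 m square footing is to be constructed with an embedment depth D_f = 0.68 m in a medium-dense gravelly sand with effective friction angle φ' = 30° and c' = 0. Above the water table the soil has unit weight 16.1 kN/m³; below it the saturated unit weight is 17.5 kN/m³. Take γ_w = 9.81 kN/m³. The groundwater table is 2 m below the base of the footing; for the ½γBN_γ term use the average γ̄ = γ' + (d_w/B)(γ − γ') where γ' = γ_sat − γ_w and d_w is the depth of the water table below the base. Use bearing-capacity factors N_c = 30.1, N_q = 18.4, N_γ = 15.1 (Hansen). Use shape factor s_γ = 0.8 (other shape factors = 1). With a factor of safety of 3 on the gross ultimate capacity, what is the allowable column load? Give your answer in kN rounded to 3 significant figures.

P_all ≈ 1170 kN

q = γ·D_f = 16.1 × 0.68 = 10.948 kPa.
γ' = 7.69 kN/m³; averaging over the depth B below the base, γ̄ = γ' + (d_w/B)(γ − γ') = 13.613 kN/m³.
q·N_q = 10.948 × 18.4 = 201.44 kPa
0.5·γ·B·N_γ·s_γ = 0.5 × 13.613 × 2.84 × 15.1 × 0.8 = 233.5 kPa
q_ult = 201.44 + 233.5 = 434.95 kPa.
Gross allowable pressure q_all = 434.95 / 3 = 144.98 kPa.
Footing area = 8.0656 m², so allowable column load = 144.98 × 8.0656 = 1169.4 kN.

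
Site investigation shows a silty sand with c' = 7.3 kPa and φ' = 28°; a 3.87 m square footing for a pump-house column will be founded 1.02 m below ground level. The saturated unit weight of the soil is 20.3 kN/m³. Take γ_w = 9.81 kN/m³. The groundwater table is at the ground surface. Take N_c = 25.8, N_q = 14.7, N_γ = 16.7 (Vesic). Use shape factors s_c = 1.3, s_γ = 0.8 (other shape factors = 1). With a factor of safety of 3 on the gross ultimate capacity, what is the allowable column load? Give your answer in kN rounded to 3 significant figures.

With the water table at the surface the whole profile is submerged: γ' = 20.3 − 9.81 = 10.49 kN/m³, so q = γ'·D_f = 10.7 kPa; the same γ' applies in the ½γBN_γ term.
q_ult = c·N_c·s_c + q·N_q + 0.5·γ·B·N_γ·s_γ
     = 7.3 × 25.8 × 1.3 + 10.7 × 14.7 + 0.5 × 10.49 × 3.87 × 16.7 × 0.8
     = 244.84 + 157.29 + 271.18 = 673.31 kPa.
Gross allowable pressure q_all = 673.31 / 3 = 224.44 kPa.
Footing area = 14.9769 m², so allowable column load = 224.44 × 14.9769 = 3361.4 kN.

P_all ≈ 3360 kN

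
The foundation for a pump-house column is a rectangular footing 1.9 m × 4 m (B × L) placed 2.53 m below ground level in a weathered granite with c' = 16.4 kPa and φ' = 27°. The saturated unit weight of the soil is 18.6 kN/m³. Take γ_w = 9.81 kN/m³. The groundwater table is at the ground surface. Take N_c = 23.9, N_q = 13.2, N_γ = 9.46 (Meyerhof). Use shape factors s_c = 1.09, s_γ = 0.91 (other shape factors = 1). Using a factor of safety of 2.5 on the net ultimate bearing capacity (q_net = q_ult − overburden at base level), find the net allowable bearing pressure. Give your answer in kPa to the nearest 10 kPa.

Water table at ground surface, so effective unit weight γ' = 18.6 − 9.81 = 8.79 kN/m³ is used throughout; overburden q = 8.79 × 2.53 = 22.239 kPa; the same γ' applies in the ½γBN_γ term.
Cohesion term c·N_c·s_c = 16.4 × 23.9 × 1.09 = 427.24 kPa; surcharge term q·N_q = 22.239 × 13.2 = 293.55 kPa; self-weight term 0.5·γ·B·N_γ·s_γ = 0.5 × 8.79 × 1.9 × 9.46 × 0.91 = 71.886 kPa.
q_ult = 427.24 + 293.55 + 71.886 = 792.67 kPa.
q_net = 792.67 − 22.239 = 770.43 kPa.
q_all(net) = 770.43 / 2.5 = 308.17 kPa.

q_all(net) ≈ 310 kPa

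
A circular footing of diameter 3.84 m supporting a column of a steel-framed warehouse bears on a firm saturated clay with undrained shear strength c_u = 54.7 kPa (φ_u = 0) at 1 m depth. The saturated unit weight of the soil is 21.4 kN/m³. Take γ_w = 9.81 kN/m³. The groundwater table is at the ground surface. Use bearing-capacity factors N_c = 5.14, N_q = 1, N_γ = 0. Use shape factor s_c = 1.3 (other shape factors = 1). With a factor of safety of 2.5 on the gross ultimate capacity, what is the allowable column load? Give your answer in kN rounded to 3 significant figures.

Water table at ground surface, so effective unit weight γ' = 21.4 − 9.81 = 11.59 kN/m³ is used throughout; overburden q = 11.59 × 1 = 11.59 kPa.
Cohesion term c·N_c·s_c = 54.7 × 5.14 × 1.3 = 365.51 kPa; surcharge term q·N_q = 11.59 × 1 = 11.59 kPa.
q_ult = 365.51 + 11.59 = 377.1 kPa.
Gross allowable pressure q_all = 377.1 / 2.5 = 150.84 kPa.
Footing area = 11.5812 m², so allowable column load = 150.84 × 11.5812 = 1746.9 kN.

P_all ≈ 1750 kN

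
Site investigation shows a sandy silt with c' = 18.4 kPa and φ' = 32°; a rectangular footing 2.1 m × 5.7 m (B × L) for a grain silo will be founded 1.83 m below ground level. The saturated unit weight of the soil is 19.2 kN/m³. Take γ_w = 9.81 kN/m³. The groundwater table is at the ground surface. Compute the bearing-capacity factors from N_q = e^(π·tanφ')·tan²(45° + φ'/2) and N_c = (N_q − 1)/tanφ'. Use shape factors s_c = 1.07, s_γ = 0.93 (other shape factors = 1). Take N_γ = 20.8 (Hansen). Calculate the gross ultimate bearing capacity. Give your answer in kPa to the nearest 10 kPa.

tan32° = 0.6249, so N_q = e^(π×0.6249)·tan²(61°) = 7.121 × 3.255 = 23.18.
N_c = (23.18 − 1)/tan32° = 35.49.
γ' = 19.2 − 9.81 = 9.39 kN/m³ (submerged throughout). q = 9.39 × 1.83 = 17.184 kPa; the same γ' applies in the ½γBN_γ term.
c·N_c·s_c = 18.4 × 35.49 × 1.07 = 698.73 kPa
q·N_q = 17.184 × 23.177 = 398.26 kPa
0.5·γ·B·N_γ·s_γ = 0.5 × 9.39 × 2.1 × 20.8 × 0.93 = 190.72 kPa
q_ult = 698.73 + 398.26 + 190.72 = 1287.7 kPa.

q_ult ≈ 1290 kPa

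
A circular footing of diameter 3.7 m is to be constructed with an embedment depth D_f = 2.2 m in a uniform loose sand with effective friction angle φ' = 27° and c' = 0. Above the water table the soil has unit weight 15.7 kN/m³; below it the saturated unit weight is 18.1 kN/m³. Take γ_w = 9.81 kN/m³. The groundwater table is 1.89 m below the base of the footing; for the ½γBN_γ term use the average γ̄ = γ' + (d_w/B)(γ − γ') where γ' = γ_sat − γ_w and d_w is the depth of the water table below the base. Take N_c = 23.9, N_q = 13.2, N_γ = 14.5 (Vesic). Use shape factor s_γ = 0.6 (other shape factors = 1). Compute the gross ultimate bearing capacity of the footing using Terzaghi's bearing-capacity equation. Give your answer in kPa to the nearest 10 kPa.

Effective surcharge at the founding depth q = γ·D_f = 15.7 × 2.2 = 34.54 kPa.
With d_w = 1.89 m < B, γ̄ = 8.29 + (1.89/3.7) × (15.7 − 8.29) = 12.075 kN/m³.
q_ult = q·N_q + 0.5·γ·B·N_γ·s_γ
     = 34.54 × 13.2 + 0.5 × 12.075 × 3.7 × 14.5 × 0.6
     = 455.93 + 194.35 = 650.28 kPa.

q_ult ≈ 650 kPa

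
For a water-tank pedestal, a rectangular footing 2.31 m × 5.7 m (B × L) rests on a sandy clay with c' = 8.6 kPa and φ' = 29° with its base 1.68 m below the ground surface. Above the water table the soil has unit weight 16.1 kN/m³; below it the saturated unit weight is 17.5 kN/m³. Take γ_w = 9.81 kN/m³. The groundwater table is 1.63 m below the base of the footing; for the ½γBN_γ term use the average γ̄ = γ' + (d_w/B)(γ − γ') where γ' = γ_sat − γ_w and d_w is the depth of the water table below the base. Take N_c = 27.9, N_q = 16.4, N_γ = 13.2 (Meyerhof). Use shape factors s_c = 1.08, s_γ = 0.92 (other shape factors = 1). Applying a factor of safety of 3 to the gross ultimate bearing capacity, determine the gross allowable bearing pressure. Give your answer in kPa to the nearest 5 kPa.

Effective surcharge at the founding depth q = γ·D_f = 16.1 × 1.68 = 27.048 kPa.
With d_w = 1.63 m < B, γ̄ = 7.69 + (1.63/2.31) × (16.1 − 7.69) = 13.624 kN/m³.
q_ult = c·N_c·s_c + q·N_q + 0.5·γ·B·N_γ·s_γ
     = 8.6 × 27.9 × 1.08 + 27.048 × 16.4 + 0.5 × 13.624 × 2.31 × 13.2 × 0.92
     = 259.14 + 443.59 + 191.1 = 893.82 kPa.
q_all = q_ult / FS = 893.82 / 3 = 297.94 kPa.

q_all ≈ 300 kPa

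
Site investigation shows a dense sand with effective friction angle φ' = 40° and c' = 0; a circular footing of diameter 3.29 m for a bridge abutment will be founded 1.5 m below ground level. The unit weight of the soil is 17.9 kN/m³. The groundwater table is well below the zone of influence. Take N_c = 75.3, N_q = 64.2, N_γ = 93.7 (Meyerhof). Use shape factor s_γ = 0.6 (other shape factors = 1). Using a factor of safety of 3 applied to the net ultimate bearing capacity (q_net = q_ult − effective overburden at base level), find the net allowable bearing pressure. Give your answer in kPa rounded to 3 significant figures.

Effective surcharge at the founding depth q = γ·D_f = 17.9 × 1.5 = 26.85 kPa.
q_ult = q·N_q + 0.5·γ·B·N_γ·s_γ
     = 26.85 × 64.2 + 0.5 × 17.9 × 3.29 × 93.7 × 0.6
     = 1723.8 + 1655.4 = 3379.2 kPa.
Net ultimate: q_net = 3379.2 − 26.85 = 3352.3 kPa.
q_all(net) = 3352.3 / 3 = 1117.4 kPa.

q_all(net) ≈ 1120 kPa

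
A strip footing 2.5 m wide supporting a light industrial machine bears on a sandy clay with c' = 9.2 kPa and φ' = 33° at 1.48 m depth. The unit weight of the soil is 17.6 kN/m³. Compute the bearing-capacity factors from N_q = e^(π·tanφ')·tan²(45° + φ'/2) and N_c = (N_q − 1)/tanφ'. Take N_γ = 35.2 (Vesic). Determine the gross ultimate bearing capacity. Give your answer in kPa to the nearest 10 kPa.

q_ult ≈ 1810 kPa

tan33° = 0.6494, so N_q = e^(π×0.6494)·tan²(61.5°) = 7.692 × 3.392 = 26.09.
N_c = (26.09 − 1)/tan33° = 38.64.
Overburden at base level: q = 17.6 × 1.48 = 26.048 kPa.
Cohesion term c·N_c = 9.2 × 38.638 = 355.47 kPa; surcharge term q·N_q = 26.048 × 26.092 = 679.64 kPa; self-weight term 0.5·γ·B·N_γ = 0.5 × 17.6 × 2.5 × 35.2 = 774.4 kPa.
q_ult = 355.47 + 679.64 + 774.4 = 1809.5 kPa.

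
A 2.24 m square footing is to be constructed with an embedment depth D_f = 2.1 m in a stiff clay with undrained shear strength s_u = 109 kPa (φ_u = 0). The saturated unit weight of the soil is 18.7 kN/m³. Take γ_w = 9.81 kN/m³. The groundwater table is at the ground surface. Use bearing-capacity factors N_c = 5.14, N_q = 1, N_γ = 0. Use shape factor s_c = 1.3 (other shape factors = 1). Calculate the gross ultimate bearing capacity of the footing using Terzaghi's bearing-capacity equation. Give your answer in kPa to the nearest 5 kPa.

q_ult ≈ 745 kPa

γ' = 18.7 − 9.81 = 8.89 kN/m³ (submerged throughout). q = 8.89 × 2.1 = 18.669 kPa.
c·N_c·s_c = 109 × 5.14 × 1.3 = 728.34 kPa
q·N_q = 18.669 × 1 = 18.669 kPa
q_ult = 728.34 + 18.669 = 747.01 kPa.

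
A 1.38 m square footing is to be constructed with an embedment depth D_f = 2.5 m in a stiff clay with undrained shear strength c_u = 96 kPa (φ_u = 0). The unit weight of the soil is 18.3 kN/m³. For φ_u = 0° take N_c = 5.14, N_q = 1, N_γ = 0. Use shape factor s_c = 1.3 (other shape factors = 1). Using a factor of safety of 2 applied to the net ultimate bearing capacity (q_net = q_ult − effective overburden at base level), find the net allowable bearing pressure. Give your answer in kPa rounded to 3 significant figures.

Overburden at base level: q = 18.3 × 2.5 = 45.75 kPa.
Cohesion term c·N_c·s_c = 96 × 5.14 × 1.3 = 641.47 kPa; surcharge term q·N_q = 45.75 × 1 = 45.75 kPa.
q_ult = 641.47 + 45.75 = 687.22 kPa.
Net ultimate: q_net = 687.22 − 45.75 = 641.47 kPa.
q_all(net) = 641.47 / 2 = 320.74 kPa.

q_all(net) ≈ 321 kPa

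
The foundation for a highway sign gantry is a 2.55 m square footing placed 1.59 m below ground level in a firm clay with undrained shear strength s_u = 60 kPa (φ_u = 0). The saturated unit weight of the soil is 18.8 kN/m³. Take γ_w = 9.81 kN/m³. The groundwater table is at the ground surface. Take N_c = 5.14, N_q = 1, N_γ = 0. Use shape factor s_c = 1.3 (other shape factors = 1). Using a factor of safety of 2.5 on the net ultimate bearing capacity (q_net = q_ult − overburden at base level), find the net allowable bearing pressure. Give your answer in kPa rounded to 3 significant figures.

With the water table at the surface the whole profile is submerged: γ' = 18.8 − 9.81 = 8.99 kN/m³, so q = γ'·D_f = 14.294 kPa.
q_ult = c·N_c·s_c + q·N_q
     = 60 × 5.14 × 1.3 + 14.294 × 1
     = 400.92 + 14.294 = 415.21 kPa.
q_net = 415.21 − 14.294 = 400.92 kPa.
q_all(net) = 400.92 / 2.5 = 160.37 kPa.

q_all(net) ≈ 160 kPa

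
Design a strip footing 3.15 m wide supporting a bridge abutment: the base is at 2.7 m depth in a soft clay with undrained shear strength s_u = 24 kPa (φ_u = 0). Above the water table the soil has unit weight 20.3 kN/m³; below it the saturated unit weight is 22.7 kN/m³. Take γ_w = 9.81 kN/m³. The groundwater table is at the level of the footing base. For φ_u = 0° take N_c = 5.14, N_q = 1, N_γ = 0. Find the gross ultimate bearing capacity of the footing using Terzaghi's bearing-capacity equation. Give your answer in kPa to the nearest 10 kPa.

q = γ·D_f = 20.3 × 2.7 = 54.81 kPa.
c·N_c = 24 × 5.14 = 123.36 kPa
q·N_q = 54.81 × 1 = 54.81 kPa
q_ult = 123.36 + 54.81 = 178.17 kPa.

q_ult ≈ 180 kPa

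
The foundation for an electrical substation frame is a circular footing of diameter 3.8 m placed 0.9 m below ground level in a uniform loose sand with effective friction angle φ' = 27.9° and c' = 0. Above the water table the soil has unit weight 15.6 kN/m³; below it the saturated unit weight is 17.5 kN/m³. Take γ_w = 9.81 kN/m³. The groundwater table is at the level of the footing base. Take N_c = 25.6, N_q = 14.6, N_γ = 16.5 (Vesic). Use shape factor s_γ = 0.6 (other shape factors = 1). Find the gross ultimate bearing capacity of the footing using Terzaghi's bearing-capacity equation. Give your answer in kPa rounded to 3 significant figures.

q = γ·D_f = 15.6 × 0.9 = 14.04 kPa.
For the ½γBN_γ term take γ' = 17.5 − 9.81 = 7.69 kN/m³ (soil below base is submerged).
q·N_q = 14.04 × 14.6 = 204.98 kPa
0.5·γ·B·N_γ·s_γ = 0.5 × 7.69 × 3.8 × 16.5 × 0.6 = 144.65 kPa
q_ult = 204.98 + 144.65 = 349.63 kPa.

q_ult ≈ 350 kPa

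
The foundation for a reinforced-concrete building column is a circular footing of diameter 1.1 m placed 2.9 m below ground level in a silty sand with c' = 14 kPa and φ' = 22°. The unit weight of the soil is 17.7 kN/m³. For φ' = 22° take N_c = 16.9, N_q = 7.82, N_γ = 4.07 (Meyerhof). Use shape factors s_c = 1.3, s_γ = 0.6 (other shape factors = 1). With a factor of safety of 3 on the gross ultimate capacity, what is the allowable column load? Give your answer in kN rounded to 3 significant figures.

Effective surcharge at the founding depth q = γ·D_f = 17.7 × 2.9 = 51.33 kPa.
q_ult = c·N_c·s_c + q·N_q + 0.5·γ·B·N_γ·s_γ
     = 14 × 16.9 × 1.3 + 51.33 × 7.82 + 0.5 × 17.7 × 1.1 × 4.07 × 0.6
     = 307.58 + 401.4 + 23.773 = 732.75 kPa.
Gross allowable pressure q_all = 732.75 / 3 = 244.25 kPa.
Footing area = 0.9503 m², so allowable column load = 244.25 × 0.9503 = 232.11 kN.

P_all ≈ 232 kN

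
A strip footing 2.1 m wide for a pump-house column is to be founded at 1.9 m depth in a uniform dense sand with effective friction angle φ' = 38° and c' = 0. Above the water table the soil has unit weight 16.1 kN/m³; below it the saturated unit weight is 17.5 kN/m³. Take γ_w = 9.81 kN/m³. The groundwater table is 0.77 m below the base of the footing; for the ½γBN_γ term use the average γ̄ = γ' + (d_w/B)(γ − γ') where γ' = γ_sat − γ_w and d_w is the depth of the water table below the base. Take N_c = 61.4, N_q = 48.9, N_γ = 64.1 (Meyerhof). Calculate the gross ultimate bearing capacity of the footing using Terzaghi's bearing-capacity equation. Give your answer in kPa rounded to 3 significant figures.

Effective surcharge at the founding depth q = γ·D_f = 16.1 × 1.9 = 30.59 kPa.
With d_w = 0.77 m < B, γ̄ = 7.69 + (0.77/2.1) × (16.1 − 7.69) = 10.774 kN/m³.
q_ult = q·N_q + 0.5·γ·B·N_γ
     = 30.59 × 48.9 + 0.5 × 10.774 × 2.1 × 64.1
     = 1495.9 + 725.12 = 2221 kPa.

q_ult ≈ 2220 kPa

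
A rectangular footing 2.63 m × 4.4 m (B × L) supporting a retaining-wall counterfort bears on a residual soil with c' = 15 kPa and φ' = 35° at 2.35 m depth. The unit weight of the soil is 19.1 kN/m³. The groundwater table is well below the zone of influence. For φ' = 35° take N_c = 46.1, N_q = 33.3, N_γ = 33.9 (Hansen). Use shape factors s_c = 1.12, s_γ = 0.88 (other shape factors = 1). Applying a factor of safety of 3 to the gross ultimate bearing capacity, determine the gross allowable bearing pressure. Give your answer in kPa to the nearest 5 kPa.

q = γ·D_f = 19.1 × 2.35 = 44.885 kPa.
c·N_c·s_c = 15 × 46.1 × 1.12 = 774.48 kPa
q·N_q = 44.885 × 33.3 = 1494.7 kPa
0.5·γ·B·N_γ·s_γ = 0.5 × 19.1 × 2.63 × 33.9 × 0.88 = 749.28 kPa
q_ult = 774.48 + 1494.7 + 749.28 = 3018.4 kPa.
q_all = q_ult / FS = 3018.4 / 3 = 1006.1 kPa.

q_all ≈ 1005 kPa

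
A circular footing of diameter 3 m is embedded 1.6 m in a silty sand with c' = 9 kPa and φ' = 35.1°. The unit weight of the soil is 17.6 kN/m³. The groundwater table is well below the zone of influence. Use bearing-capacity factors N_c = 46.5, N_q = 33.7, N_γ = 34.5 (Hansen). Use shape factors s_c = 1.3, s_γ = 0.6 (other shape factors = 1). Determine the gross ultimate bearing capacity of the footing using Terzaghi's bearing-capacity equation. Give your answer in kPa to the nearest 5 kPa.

q = γ·D_f = 17.6 × 1.6 = 28.16 kPa.
c·N_c·s_c = 9 × 46.5 × 1.3 = 544.05 kPa
q·N_q = 28.16 × 33.7 = 948.99 kPa
0.5·γ·B·N_γ·s_γ = 0.5 × 17.6 × 3 × 34.5 × 0.6 = 546.48 kPa
q_ult = 544.05 + 948.99 + 546.48 = 2039.5 kPa.

q_ult ≈ 2040 kPa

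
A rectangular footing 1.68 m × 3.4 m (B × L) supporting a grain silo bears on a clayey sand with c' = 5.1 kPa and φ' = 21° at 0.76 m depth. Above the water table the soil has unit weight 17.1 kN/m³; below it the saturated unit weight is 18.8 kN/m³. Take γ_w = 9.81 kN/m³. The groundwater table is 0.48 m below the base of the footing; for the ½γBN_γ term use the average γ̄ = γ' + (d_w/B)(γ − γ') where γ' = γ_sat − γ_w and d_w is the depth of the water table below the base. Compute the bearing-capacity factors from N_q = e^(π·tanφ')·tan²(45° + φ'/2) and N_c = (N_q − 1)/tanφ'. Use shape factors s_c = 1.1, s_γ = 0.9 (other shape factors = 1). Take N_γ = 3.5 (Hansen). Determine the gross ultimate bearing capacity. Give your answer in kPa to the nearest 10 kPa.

tan21° = 0.3839, so N_q = e^(π×0.3839)·tan²(55.5°) = 3.34 × 2.117 = 7.07.
N_c = (7.07 − 1)/tan21° = 15.81.
Effective surcharge at the founding depth q = γ·D_f = 17.1 × 0.76 = 12.996 kPa.
With d_w = 0.48 m < B, γ̄ = 8.99 + (0.48/1.68) × (17.1 − 8.99) = 11.307 kN/m³.
q_ult = c·N_c·s_c + q·N_q + 0.5·γ·B·N_γ·s_γ
     = 5.1 × 15.815 × 1.1 + 12.996 × 7.0708 + 0.5 × 11.307 × 1.68 × 3.5 × 0.9
     = 88.721 + 91.892 + 29.919 = 210.53 kPa.

q_ult ≈ 210 kPa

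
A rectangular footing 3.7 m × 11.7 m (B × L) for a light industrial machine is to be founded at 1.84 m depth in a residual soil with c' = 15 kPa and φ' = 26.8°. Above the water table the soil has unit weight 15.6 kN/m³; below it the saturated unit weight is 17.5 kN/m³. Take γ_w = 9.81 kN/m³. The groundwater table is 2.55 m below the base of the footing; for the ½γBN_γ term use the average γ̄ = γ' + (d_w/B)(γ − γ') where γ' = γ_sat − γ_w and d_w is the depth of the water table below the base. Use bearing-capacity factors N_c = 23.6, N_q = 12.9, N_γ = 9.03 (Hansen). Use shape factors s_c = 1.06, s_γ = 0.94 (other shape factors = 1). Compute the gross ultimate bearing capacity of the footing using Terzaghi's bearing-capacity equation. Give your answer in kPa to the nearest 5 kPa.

q_ult ≈ 950 kPa

Effective surcharge at the founding depth q = γ·D_f = 15.6 × 1.84 = 28.704 kPa.
With d_w = 2.55 m < B, γ̄ = 7.69 + (2.55/3.7) × (15.6 − 7.69) = 13.141 kN/m³.
q_ult = c·N_c·s_c + q·N_q + 0.5·γ·B·N_γ·s_γ
     = 15 × 23.6 × 1.06 + 28.704 × 12.9 + 0.5 × 13.141 × 3.7 × 9.03 × 0.94
     = 375.24 + 370.28 + 206.36 = 951.88 kPa.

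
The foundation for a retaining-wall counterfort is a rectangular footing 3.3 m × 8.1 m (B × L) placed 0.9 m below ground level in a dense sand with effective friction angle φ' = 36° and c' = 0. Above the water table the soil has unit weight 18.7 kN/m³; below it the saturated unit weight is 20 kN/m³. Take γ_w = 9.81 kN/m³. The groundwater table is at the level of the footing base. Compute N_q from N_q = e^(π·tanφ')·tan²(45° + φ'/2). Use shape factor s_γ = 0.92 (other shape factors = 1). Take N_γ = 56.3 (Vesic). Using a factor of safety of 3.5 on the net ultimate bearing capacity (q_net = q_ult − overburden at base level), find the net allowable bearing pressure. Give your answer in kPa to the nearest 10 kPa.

N_q = e^(π·tan36°)·tan²(63°) = 37.75.
q = γ·D_f = 18.7 × 0.9 = 16.83 kPa.
For the ½γBN_γ term take γ' = 20 − 9.81 = 10.19 kN/m³ (soil below base is submerged).
q·N_q = 16.83 × 37.752 = 635.37 kPa
0.5·γ·B·N_γ·s_γ = 0.5 × 10.19 × 3.3 × 56.3 × 0.92 = 870.87 kPa
q_ult = 635.37 + 870.87 = 1506.2 kPa.
q_net = 1506.2 − 16.83 = 1489.4 kPa.
q_all(net) = 1489.4 / 3.5 = 425.55 kPa.

q_all(net) ≈ 430 kPa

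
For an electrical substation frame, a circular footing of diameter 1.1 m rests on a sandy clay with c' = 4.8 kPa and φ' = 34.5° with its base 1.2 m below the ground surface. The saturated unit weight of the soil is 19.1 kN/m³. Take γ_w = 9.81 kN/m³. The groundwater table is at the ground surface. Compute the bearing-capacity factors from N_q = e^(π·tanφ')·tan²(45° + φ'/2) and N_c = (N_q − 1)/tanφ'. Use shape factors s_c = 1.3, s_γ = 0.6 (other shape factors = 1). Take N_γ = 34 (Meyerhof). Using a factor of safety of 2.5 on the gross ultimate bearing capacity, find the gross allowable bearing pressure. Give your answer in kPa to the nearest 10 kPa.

q_all ≈ 290 kPa

N_q = e^(π·tan34.5°)·tan²(62.25°) = 31.3; N_c = (N_q − 1)/tanφ' = 44.09.
γ' = 19.1 − 9.81 = 9.29 kN/m³ (submerged throughout). q = 9.29 × 1.2 = 11.148 kPa; the same γ' applies in the ½γBN_γ term.
c·N_c·s_c = 4.8 × 44.085 × 1.3 = 275.09 kPa
q·N_q = 11.148 × 31.299 = 348.92 kPa
0.5·γ·B·N_γ·s_γ = 0.5 × 9.29 × 1.1 × 34 × 0.6 = 104.23 kPa
q_ult = 275.09 + 348.92 + 104.23 = 728.25 kPa.
q_all = 728.25 / 2.5 = 291.3 kPa.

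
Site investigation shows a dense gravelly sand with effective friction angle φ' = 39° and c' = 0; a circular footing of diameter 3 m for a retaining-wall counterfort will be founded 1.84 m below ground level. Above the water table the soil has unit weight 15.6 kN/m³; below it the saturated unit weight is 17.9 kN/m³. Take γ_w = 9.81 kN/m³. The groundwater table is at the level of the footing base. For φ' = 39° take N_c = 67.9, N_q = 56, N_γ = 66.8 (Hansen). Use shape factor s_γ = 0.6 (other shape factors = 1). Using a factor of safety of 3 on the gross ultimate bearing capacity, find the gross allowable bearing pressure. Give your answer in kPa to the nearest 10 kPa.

q = γ·D_f = 15.6 × 1.84 = 28.704 kPa.
For the ½γBN_γ term take γ' = 17.9 − 9.81 = 8.09 kN/m³ (soil below base is submerged).
q·N_q = 28.704 × 56 = 1607.4 kPa
0.5·γ·B·N_γ·s_γ = 0.5 × 8.09 × 3 × 66.8 × 0.6 = 486.37 kPa
q_ult = 1607.4 + 486.37 = 2093.8 kPa.
q_all = 2093.8 / 3 = 697.93 kPa.

q_all ≈ 700 kPa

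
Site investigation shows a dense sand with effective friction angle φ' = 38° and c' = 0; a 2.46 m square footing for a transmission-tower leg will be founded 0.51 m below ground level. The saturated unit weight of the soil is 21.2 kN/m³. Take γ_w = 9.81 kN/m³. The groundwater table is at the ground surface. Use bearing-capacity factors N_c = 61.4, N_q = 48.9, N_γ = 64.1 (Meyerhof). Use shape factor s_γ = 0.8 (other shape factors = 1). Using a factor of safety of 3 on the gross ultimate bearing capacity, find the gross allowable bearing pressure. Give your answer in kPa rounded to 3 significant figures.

q_all ≈ 334 kPa

γ' = 21.2 − 9.81 = 11.39 kN/m³ (submerged throughout). q = 11.39 × 0.51 = 5.8089 kPa; the same γ' applies in the ½γBN_γ term.
q·N_q = 5.8089 × 48.9 = 284.06 kPa
0.5·γ·B·N_γ·s_γ = 0.5 × 11.39 × 2.46 × 64.1 × 0.8 = 718.42 kPa
q_ult = 284.06 + 718.42 = 1002.5 kPa.
q_all = 1002.5 / 3 = 334.16 kPa.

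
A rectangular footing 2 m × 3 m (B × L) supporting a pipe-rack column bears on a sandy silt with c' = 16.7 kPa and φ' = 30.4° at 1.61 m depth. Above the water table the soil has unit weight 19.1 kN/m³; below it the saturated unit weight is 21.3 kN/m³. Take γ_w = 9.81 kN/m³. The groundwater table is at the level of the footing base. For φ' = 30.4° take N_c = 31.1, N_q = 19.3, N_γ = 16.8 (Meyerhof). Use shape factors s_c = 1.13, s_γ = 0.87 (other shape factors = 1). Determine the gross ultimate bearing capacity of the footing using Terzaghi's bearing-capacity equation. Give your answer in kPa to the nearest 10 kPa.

q_ult ≈ 1350 kPa

q = γ·D_f = 19.1 × 1.61 = 30.751 kPa.
For the ½γBN_γ term take γ' = 21.3 − 9.81 = 11.49 kN/m³ (soil below base is submerged).
c·N_c·s_c = 16.7 × 31.1 × 1.13 = 586.89 kPa
q·N_q = 30.751 × 19.3 = 593.49 kPa
0.5·γ·B·N_γ·s_γ = 0.5 × 11.49 × 2 × 16.8 × 0.87 = 167.94 kPa
q_ult = 586.89 + 593.49 + 167.94 = 1348.3 kPa.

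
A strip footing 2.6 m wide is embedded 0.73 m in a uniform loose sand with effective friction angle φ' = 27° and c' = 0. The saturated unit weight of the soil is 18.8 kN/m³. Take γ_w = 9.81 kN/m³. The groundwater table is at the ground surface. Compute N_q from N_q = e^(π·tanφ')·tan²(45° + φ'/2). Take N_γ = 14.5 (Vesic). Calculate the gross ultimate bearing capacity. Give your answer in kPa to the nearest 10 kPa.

q_ult ≈ 260 kPa

tan27° = 0.5095, so N_q = e^(π×0.5095)·tan²(58.5°) = 4.957 × 2.663 = 13.2.
With the water table at the surface the whole profile is submerged: γ' = 18.8 − 9.81 = 8.99 kN/m³, so q = γ'·D_f = 6.5627 kPa; the same γ' applies in the ½γBN_γ term.
q_ult = q·N_q + 0.5·γ·B·N_γ
     = 6.5627 × 13.199 + 0.5 × 8.99 × 2.6 × 14.5
     = 86.622 + 169.46 = 256.08 kPa.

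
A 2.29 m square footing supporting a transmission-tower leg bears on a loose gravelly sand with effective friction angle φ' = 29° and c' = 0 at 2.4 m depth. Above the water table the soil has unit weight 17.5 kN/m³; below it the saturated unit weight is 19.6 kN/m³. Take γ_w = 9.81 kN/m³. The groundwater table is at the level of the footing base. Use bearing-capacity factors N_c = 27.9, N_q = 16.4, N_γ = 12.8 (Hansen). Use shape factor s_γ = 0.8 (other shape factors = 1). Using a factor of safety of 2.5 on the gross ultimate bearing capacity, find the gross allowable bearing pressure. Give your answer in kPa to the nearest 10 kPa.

Effective surcharge at the founding depth q = γ·D_f = 17.5 × 2.4 = 42 kPa.
The water table coincides with the base, so in the self-weight term γ → γ' = 9.79 kN/m³.
q_ult = q·N_q + 0.5·γ·B·N_γ·s_γ
     = 42 × 16.4 + 0.5 × 9.79 × 2.29 × 12.8 × 0.8
     = 688.8 + 114.79 = 803.59 kPa.
q_all = 803.59 / 2.5 = 321.43 kPa.

q_all ≈ 320 kPa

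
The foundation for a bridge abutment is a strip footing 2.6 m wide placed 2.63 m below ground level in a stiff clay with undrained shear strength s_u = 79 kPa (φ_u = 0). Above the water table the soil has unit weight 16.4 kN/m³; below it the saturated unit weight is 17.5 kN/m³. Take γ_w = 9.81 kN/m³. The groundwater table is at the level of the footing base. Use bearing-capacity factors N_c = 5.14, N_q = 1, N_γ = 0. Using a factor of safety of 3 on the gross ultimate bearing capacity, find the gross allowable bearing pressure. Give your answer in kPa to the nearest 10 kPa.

q_all ≈ 150 kPa

q = γ·D_f = 16.4 × 2.63 = 43.132 kPa.
c·N_c = 79 × 5.14 = 406.06 kPa
q·N_q = 43.132 × 1 = 43.132 kPa
q_ult = 406.06 + 43.132 = 449.19 kPa.
q_all = 449.19 / 3 = 149.73 kPa.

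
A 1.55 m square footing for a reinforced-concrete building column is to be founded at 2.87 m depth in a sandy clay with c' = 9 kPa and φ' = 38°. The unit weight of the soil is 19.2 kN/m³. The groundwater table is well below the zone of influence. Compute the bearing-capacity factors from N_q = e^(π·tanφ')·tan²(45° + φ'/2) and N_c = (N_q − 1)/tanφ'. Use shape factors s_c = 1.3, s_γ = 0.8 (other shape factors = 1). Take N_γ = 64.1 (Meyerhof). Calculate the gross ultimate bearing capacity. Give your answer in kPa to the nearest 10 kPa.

q_ult ≈ 4180 kPa

tan38° = 0.7813, so N_q = e^(π×0.7813)·tan²(64°) = 11.64 × 4.204 = 48.93.
N_c = (48.93 − 1)/tan38° = 61.35.
q = γ·D_f = 19.2 × 2.87 = 55.104 kPa.
c·N_c·s_c = 9 × 61.352 × 1.3 = 717.82 kPa
q·N_q = 55.104 × 48.933 = 2696.4 kPa
0.5·γ·B·N_γ·s_γ = 0.5 × 19.2 × 1.55 × 64.1 × 0.8 = 763.05 kPa
q_ult = 717.82 + 2696.4 + 763.05 = 4177.3 kPa.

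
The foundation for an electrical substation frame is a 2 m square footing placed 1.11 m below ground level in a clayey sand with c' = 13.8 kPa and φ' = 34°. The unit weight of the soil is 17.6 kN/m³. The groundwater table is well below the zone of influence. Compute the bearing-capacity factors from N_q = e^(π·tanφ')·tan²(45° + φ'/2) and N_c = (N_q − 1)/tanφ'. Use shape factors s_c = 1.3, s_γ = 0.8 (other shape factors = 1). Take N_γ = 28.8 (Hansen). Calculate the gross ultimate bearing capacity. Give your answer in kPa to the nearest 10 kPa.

q_ult ≈ 1740 kPa

tan34° = 0.6745, so N_q = e^(π×0.6745)·tan²(62°) = 8.323 × 3.537 = 29.44.
N_c = (29.44 − 1)/tan34° = 42.16.
Effective surcharge at the founding depth q = γ·D_f = 17.6 × 1.11 = 19.536 kPa.
q_ult = c·N_c·s_c + q·N_q + 0.5·γ·B·N_γ·s_γ
     = 13.8 × 42.164 × 1.3 + 19.536 × 29.44 + 0.5 × 17.6 × 2 × 28.8 × 0.8
     = 756.42 + 575.14 + 405.5 = 1737.1 kPa.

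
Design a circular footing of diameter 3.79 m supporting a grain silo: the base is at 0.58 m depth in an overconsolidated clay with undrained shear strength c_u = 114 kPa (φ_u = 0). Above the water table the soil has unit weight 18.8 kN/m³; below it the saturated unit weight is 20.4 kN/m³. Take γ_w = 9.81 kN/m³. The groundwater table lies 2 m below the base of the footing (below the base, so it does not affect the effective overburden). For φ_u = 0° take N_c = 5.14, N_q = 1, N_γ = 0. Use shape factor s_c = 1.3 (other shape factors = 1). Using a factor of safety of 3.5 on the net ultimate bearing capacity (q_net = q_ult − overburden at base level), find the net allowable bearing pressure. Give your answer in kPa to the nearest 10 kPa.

q_all(net) ≈ 220 kPa

Overburden at base level: q = 18.8 × 0.58 = 10.904 kPa.
Cohesion term c·N_c·s_c = 114 × 5.14 × 1.3 = 761.75 kPa; surcharge term q·N_q = 10.904 × 1 = 10.904 kPa.
q_ult = 761.75 + 10.904 = 772.65 kPa.
q_net = 772.65 − 10.904 = 761.75 kPa.
q_all(net) = 761.75 / 3.5 = 217.64 kPa.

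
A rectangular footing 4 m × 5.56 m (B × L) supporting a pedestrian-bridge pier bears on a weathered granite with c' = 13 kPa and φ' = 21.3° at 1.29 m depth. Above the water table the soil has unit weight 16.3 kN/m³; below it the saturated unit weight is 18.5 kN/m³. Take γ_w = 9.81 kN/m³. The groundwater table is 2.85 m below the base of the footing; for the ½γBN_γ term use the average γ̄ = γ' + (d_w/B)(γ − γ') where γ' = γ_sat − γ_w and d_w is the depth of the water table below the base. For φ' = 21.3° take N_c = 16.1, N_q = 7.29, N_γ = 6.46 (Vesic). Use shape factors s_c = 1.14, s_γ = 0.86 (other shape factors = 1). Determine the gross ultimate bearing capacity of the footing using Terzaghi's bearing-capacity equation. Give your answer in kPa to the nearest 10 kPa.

Overburden at base level: q = 16.3 × 1.29 = 21.027 kPa.
The water table is 2.85 m below the base (< B = 4 m), so the ½γBN_γ term uses γ̄ = γ' + (d_w/B)(γ − γ') = 8.69 + (2.85/4)(16.3 − 8.69) = 14.112 kN/m³.
Cohesion term c·N_c·s_c = 13 × 16.1 × 1.14 = 238.6 kPa; surcharge term q·N_q = 21.027 × 7.29 = 153.29 kPa; self-weight term 0.5·γ·B·N_γ·s_γ = 0.5 × 14.112 × 4 × 6.46 × 0.86 = 156.8 kPa.
q_ult = 238.6 + 153.29 + 156.8 = 548.69 kPa.

q_ult ≈ 550 kPa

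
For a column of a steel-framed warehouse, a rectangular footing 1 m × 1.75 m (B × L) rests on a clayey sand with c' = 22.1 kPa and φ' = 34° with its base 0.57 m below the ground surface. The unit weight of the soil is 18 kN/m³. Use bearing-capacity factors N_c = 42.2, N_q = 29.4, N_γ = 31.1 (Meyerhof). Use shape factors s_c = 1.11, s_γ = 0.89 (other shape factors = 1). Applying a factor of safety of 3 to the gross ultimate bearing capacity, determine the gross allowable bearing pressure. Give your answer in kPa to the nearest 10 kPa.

q_all ≈ 530 kPa

Effective surcharge at the founding depth q = γ·D_f = 18 × 0.57 = 10.26 kPa.
q_ult = c·N_c·s_c + q·N_q + 0.5·γ·B·N_γ·s_γ
     = 22.1 × 42.2 × 1.11 + 10.26 × 29.4 + 0.5 × 18 × 1 × 31.1 × 0.89
     = 1035.2 + 301.64 + 249.11 = 1586 kPa.
q_all = q_ult / FS = 1586 / 3 = 528.65 kPa.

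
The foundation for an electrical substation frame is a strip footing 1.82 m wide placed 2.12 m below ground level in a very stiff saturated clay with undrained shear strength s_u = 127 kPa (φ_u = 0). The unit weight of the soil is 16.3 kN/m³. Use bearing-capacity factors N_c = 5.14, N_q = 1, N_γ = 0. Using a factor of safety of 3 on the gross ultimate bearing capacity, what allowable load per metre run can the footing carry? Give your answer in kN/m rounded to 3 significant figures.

Effective surcharge at the founding depth q = γ·D_f = 16.3 × 2.12 = 34.556 kPa.
q_ult = c·N_c + q·N_q
     = 127 × 5.14 + 34.556 × 1
     = 652.78 + 34.556 = 687.34 kPa.
Gross allowable pressure q_all = 687.34 / 3 = 229.11 kPa.
Allowable wall load = q_all × B = 229.11 × 1.82 = 416.98 kN per metre run.

≈ 417 kN/m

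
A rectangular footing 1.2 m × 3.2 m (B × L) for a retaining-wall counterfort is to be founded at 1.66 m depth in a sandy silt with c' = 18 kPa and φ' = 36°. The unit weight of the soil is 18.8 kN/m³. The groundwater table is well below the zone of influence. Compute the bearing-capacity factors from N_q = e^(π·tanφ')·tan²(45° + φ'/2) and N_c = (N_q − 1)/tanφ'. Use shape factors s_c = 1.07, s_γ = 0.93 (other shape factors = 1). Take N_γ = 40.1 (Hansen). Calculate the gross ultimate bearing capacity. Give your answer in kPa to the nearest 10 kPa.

q_ult ≈ 2570 kPa

tan36° = 0.7265, so N_q = e^(π×0.7265)·tan²(63°) = 9.801 × 3.852 = 37.75.
N_c = (37.75 − 1)/tan36° = 50.59.
q = γ·D_f = 18.8 × 1.66 = 31.208 kPa.
c·N_c·s_c = 18 × 50.585 × 1.07 = 974.28 kPa
q·N_q = 31.208 × 37.752 = 1178.2 kPa
0.5·γ·B·N_γ·s_γ = 0.5 × 18.8 × 1.2 × 40.1 × 0.93 = 420.67 kPa
q_ult = 974.28 + 1178.2 + 420.67 = 2573.1 kPa.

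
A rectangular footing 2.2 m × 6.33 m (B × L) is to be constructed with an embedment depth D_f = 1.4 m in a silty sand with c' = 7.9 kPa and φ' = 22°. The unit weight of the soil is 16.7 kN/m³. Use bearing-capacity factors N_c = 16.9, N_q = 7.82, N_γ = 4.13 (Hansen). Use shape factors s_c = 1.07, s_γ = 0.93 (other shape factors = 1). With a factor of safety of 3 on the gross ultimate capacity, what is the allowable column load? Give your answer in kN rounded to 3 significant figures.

P_all ≈ 1840 kN

Overburden at base level: q = 16.7 × 1.4 = 23.38 kPa.
Cohesion term c·N_c·s_c = 7.9 × 16.9 × 1.07 = 142.86 kPa; surcharge term q·N_q = 23.38 × 7.82 = 182.83 kPa; self-weight term 0.5·γ·B·N_γ·s_γ = 0.5 × 16.7 × 2.2 × 4.13 × 0.93 = 70.557 kPa.
q_ult = 142.86 + 182.83 + 70.557 = 396.24 kPa.
Gross allowable pressure q_all = 396.24 / 3 = 132.08 kPa.
Footing area = 13.926 m², so allowable column load = 132.08 × 13.926 = 1839.4 kN.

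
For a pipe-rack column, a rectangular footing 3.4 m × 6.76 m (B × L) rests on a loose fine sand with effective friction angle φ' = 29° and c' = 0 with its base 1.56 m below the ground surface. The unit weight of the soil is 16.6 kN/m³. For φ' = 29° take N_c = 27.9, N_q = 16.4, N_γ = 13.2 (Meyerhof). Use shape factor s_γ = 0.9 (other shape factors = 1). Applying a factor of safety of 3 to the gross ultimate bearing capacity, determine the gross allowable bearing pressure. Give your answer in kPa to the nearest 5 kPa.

q = γ·D_f = 16.6 × 1.56 = 25.896 kPa.
q·N_q = 25.896 × 16.4 = 424.69 kPa
0.5·γ·B·N_γ·s_γ = 0.5 × 16.6 × 3.4 × 13.2 × 0.9 = 335.25 kPa
q_ult = 424.69 + 335.25 = 759.95 kPa.
q_all = q_ult / FS = 759.95 / 3 = 253.32 kPa.

q_all ≈ 255 kPa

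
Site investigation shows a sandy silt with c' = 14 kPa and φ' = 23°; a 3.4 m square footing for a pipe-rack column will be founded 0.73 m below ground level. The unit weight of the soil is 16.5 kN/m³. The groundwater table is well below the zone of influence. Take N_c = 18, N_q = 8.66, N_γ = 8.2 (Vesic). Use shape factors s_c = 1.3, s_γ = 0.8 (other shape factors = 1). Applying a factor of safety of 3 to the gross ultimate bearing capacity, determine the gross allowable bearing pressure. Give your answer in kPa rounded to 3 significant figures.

q_all ≈ 205 kPa

Overburden at base level: q = 16.5 × 0.73 = 12.045 kPa.
Cohesion term c·N_c·s_c = 14 × 18 × 1.3 = 327.6 kPa; surcharge term q·N_q = 12.045 × 8.66 = 104.31 kPa; self-weight term 0.5·γ·B·N_γ·s_γ = 0.5 × 16.5 × 3.4 × 8.2 × 0.8 = 184.01 kPa.
q_ult = 327.6 + 104.31 + 184.01 = 615.92 kPa.
q_all = q_ult / FS = 615.92 / 3 = 205.31 kPa.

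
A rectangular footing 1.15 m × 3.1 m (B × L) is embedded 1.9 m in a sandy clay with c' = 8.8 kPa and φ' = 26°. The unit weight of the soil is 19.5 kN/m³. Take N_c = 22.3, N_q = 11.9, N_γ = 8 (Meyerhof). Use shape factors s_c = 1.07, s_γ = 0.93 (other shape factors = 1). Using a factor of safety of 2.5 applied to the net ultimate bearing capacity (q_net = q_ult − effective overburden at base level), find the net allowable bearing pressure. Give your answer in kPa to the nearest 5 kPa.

Effective surcharge at the founding depth q = γ·D_f = 19.5 × 1.9 = 37.05 kPa.
q_ult = c·N_c·s_c + q·N_q + 0.5·γ·B·N_γ·s_γ
     = 8.8 × 22.3 × 1.07 + 37.05 × 11.9 + 0.5 × 19.5 × 1.15 × 8 × 0.93
     = 209.98 + 440.89 + 83.421 = 734.29 kPa.
Net ultimate: q_net = 734.29 − 37.05 = 697.24 kPa.
q_all(net) = 697.24 / 2.5 = 278.9 kPa.

q_all(net) ≈ 280 kPa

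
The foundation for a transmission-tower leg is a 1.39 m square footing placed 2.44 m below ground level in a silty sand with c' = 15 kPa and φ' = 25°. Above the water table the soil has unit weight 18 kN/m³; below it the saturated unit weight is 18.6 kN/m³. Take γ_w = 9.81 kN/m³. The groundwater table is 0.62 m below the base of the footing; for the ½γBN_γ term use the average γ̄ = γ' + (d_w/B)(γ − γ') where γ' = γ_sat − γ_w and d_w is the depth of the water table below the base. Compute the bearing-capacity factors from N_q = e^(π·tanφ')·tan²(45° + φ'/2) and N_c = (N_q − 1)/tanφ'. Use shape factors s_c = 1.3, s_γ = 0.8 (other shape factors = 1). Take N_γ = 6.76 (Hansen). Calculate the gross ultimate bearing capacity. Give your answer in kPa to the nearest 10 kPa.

q_ult ≈ 920 kPa

tan25° = 0.4663, so N_q = e^(π×0.4663)·tan²(57.5°) = 4.327 × 2.464 = 10.66.
N_c = (10.66 − 1)/tan25° = 20.72.
Overburden at base level: q = 18 × 2.44 = 43.92 kPa.
The water table is 0.62 m below the base (< B = 1.39 m), so the ½γBN_γ term uses γ̄ = γ' + (d_w/B)(γ − γ') = 8.79 + (0.62/1.39)(18 − 8.79) = 12.898 kN/m³.
Cohesion term c·N_c·s_c = 15 × 20.721 × 1.3 = 404.05 kPa; surcharge term q·N_q = 43.92 × 10.662 = 468.28 kPa; self-weight term 0.5·γ·B·N_γ·s_γ = 0.5 × 12.898 × 1.39 × 6.76 × 0.8 = 48.478 kPa.
q_ult = 404.05 + 468.28 + 48.478 = 920.81 kPa.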